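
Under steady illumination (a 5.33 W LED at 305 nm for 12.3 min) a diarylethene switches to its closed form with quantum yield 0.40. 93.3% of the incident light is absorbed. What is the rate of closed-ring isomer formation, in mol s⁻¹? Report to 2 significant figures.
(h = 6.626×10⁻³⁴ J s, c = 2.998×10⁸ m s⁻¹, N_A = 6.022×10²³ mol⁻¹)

5.1×10⁻⁶ mol s⁻¹

Photon energy at 305 nm: hc/λ = (6.626×10⁻³⁴)(2.998×10⁸)/(305×10⁻⁹) = 6.513×10⁻¹⁹ J.
Energy delivered: (5.33 W)(738 s) = 3934 J.
Photons incident: 3934 / 6.513×10⁻¹⁹ = 6.040×10²¹, i.e. 6.040×10²¹/6.022×10²³ = 0.01003 mol.
Photons absorbed: 0.933 × 0.01003 = 0.009358 mol.
Product formed: 0.40 × 0.009358 = 0.003743 mol.
Rate: 0.003743 / 738 s = 5.1×10⁻⁶ mol s⁻¹.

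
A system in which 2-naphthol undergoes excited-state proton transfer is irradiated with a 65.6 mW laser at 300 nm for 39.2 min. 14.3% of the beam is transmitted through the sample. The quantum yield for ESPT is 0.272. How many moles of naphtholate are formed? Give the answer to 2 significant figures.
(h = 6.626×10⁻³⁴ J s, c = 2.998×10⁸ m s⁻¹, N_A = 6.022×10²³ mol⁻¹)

9.0×10⁻⁵ mol

Photon energy at 300 nm: hc/λ = (6.626×10⁻³⁴)(2.998×10⁸)/(300×10⁻⁹) = 6.622×10⁻¹⁹ J.
Energy delivered: (65.6 mW)(2352 s) = 154.3 J.
Photons incident: 154.3 / 6.622×10⁻¹⁹ = 2.330×10²⁰, i.e. 2.330×10²⁰/6.022×10²³ = 3.869×10⁻⁴ mol.
Fraction absorbed: 1 − 14.3/100 = 0.8570.
Photons absorbed: 0.8570 × 3.869×10⁻⁴ = 3.316×10⁻⁴ mol.
Product: Φ × n_abs = 0.272 × 3.316×10⁻⁴ = 9.020×10⁻⁵ mol.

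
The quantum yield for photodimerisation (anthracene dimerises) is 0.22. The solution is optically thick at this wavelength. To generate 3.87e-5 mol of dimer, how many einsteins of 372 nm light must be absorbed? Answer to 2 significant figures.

1.8e-4 einstein

Photons that must be absorbed: 3.87e-5 / 0.22 = 1.759e-4 mol.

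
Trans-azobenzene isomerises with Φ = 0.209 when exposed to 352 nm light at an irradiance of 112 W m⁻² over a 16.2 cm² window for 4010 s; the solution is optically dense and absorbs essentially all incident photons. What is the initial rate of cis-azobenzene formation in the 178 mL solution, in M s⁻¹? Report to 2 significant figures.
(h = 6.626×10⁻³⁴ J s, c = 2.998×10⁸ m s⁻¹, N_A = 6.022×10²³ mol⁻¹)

Photon energy at 352 nm: hc/λ = (6.626×10⁻³⁴)(2.998×10⁸)/(352×10⁻⁹) = 5.643×10⁻¹⁹ J.
Energy delivered: (112 W m⁻²)(16.2×10⁻⁴ m²)(4010 s) = 727.6 J.
Photons incident: 727.6 / 5.643×10⁻¹⁹ = 1.289×10²¹, i.e. 1.289×10²¹/6.022×10²³ = 0.002140 mol.
Product formed: 0.209 × 0.002140 = 4.473×10⁻⁴ mol.
Rate: 4.473×10⁻⁴ mol / (4010 s × 0.178 L) = 6.3×10⁻⁷ M s⁻¹.

6.3×10⁻⁷ M s⁻¹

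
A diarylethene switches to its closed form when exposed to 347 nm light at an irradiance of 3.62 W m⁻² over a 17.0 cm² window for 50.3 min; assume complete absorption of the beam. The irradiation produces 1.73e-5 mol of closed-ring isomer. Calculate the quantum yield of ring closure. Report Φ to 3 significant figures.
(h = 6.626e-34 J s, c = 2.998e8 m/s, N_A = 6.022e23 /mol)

Photon energy at 347 nm: hc/λ = (6.626e-34)(2.998e8)/(347e-9) = 5.725e-19 J.
Energy delivered: (3.62 W m⁻²)(17.0e-4 m²)(3018 s) = 18.57 J.
Photons incident: 18.57 / 5.725e-19 = 3.244e19, i.e. 3.244e19/6.022e23 = 5.387e-5 mol.
Φ = 1.73e-5 mol / 5.387e-5 mol photons = 0.321.

Φ = 0.321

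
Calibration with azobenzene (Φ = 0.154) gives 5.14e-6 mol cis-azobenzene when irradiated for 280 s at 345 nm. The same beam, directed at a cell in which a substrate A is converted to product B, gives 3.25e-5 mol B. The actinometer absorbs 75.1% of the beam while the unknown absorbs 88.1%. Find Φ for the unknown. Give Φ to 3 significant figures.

Φ = 0.830

Photons absorbed by the actinometer: 5.14e-6 / 0.154 = 3.338e-5 mol.
Incident flux: 3.338e-5 / 0.751 = 4.445e-5 einstein.
Absorbed by unknown: 0.881 × 4.445e-5 = 3.916e-5 mol.
Φ(unknown) = 3.25e-5 / 3.916e-5 = 0.830.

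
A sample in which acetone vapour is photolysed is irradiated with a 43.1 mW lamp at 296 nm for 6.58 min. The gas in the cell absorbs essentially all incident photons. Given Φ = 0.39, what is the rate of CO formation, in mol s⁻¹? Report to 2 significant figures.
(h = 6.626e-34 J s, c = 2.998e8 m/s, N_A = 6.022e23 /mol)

Photon energy at 296 nm: hc/λ = (6.626e-34)(2.998e8)/(296e-9) = 6.711e-19 J.
Energy delivered: (43.1 mW)(394.8 s) = 17.02 J.
Photons incident: 17.02 / 6.711e-19 = 2.536e19, i.e. 2.536e19/6.022e23 = 4.211e-5 mol.
Product formed: 0.39 × 4.211e-5 = 1.642e-5 mol.
Rate: 1.642e-5 / 394.8 s = 4.2e-8 mol s⁻¹.

4.2e-8 mol s⁻¹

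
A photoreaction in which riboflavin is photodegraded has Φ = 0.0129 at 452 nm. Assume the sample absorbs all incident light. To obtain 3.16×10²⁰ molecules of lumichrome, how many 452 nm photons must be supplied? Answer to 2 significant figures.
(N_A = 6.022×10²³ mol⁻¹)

2.4×10²² photons

Product: 3.16×10²⁰ / 6.022×10²³ = 5.247×10⁻⁴ mol.
Photons that must be absorbed: 5.247×10⁻⁴ / 0.0129 = 0.04067 mol.
Photon count: 0.04067 × 6.022×10²³ = 2.4×10²².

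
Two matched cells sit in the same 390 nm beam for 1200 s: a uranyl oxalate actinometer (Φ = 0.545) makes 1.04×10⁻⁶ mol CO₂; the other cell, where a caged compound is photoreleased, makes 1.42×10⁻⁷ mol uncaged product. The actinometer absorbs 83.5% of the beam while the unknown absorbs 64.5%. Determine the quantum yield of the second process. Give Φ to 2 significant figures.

Photons absorbed by the actinometer: 1.04×10⁻⁶ / 0.545 = 1.908×10⁻⁶ mol.
Incident flux: 1.908×10⁻⁶ / 0.835 = 2.285×10⁻⁶ einstein.
Absorbed by unknown: 0.645 × 2.285×10⁻⁶ = 1.474×10⁻⁶ mol.
Φ(unknown) = 1.42×10⁻⁷ / 1.474×10⁻⁶ = 0.096.

Φ = 0.096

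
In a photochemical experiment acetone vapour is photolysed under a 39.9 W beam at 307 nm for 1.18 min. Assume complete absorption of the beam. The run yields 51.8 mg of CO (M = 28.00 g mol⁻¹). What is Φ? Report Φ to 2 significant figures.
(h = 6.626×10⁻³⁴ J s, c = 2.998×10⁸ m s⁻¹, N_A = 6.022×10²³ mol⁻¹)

Product: 51.8 mg / 28.00 g mol⁻¹ = 0.001850 mol.
Photon energy at 307 nm: hc/λ = (6.626×10⁻³⁴)(2.998×10⁸)/(307×10⁻⁹) = 6.471×10⁻¹⁹ J.
Energy delivered: (39.9 W)(70.8 s) = 2825 J.
Photons incident: 2825 / 6.471×10⁻¹⁹ = 4.366×10²¹, i.e. 4.366×10²¹/6.022×10²³ = 0.007250 mol.
Φ = 0.001850 mol / 0.007250 mol photons = 0.26.

Φ = 0.26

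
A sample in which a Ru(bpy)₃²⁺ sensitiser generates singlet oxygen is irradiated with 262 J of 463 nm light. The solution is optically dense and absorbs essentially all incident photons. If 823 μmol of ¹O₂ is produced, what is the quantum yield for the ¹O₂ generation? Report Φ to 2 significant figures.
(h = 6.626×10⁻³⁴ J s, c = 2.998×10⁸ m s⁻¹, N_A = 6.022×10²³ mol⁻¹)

Product: 823 μmol = 8.23×10⁻⁴ mol.
Photon energy at 463 nm: hc/λ = (6.626×10⁻³⁴)(2.998×10⁸)/(463×10⁻⁹) = 4.290×10⁻¹⁹ J.
Photons incident: 262 / 4.290×10⁻¹⁹ = 6.107×10²⁰, i.e. 6.107×10²⁰/6.022×10²³ = 0.001014 mol.
Φ = 8.23×10⁻⁴ mol / 0.001014 mol photons = 0.81.

Φ = 0.81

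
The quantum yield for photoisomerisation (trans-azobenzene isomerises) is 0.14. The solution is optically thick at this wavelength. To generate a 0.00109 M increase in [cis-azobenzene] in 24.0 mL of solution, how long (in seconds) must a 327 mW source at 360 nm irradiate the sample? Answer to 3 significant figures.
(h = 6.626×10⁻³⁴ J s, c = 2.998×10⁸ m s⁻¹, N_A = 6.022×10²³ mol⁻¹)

Product: (0.00109 M)(0.024 L) = 2.616×10⁻⁵ mol.
Photons that must be absorbed: 2.616×10⁻⁵ / 0.14 = 1.869×10⁻⁴ mol.
Photon energy: hc/λ = 5.518×10⁻¹⁹ J; per mole, 3.323×10⁵ J mol⁻¹.
Energy required: 1.869×10⁻⁴ × 3.323×10⁵ = 62.11 J.
Time: 62.11 J / 0.327 W = 190 s.

t ≈ 190 s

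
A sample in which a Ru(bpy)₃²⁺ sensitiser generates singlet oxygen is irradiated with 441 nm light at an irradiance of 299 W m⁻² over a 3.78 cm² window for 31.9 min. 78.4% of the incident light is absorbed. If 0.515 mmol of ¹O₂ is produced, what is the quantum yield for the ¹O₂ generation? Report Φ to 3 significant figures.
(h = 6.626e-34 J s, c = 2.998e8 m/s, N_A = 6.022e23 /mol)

Φ = 0.824

Product: 0.515 mmol = 5.15e-4 mol.
Photon energy at 441 nm: hc/λ = (6.626e-34)(2.998e8)/(441e-9) = 4.504e-19 J.
Energy delivered: (299 W m⁻²)(3.78e-4 m²)(1914 s) = 216.3 J.
Photons incident: 216.3 / 4.504e-19 = 4.802e20, i.e. 4.802e20/6.022e23 = 7.974e-4 mol.
Photons absorbed: 0.784 × 7.974e-4 = 6.252e-4 mol.
Φ = 5.15e-4 mol / 6.252e-4 mol photons = 0.824.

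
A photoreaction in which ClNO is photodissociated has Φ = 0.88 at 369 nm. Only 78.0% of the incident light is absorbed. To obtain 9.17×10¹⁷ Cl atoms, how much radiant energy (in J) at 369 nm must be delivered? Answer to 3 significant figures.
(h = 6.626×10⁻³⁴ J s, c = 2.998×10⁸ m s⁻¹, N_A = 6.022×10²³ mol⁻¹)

0.719 J

Product: 9.17×10¹⁷ / 6.022×10²³ = 1.523×10⁻⁶ mol.
Photons that must be absorbed: 1.523×10⁻⁶ / 0.88 = 1.731×10⁻⁶ mol.
Incident photons needed: 1.731×10⁻⁶ / 0.780 = 2.219×10⁻⁶ mol.
Photon energy: hc/λ = 5.383×10⁻¹⁹ J; per mole, 3.242×10⁵ J mol⁻¹.
Energy required: 2.219×10⁻⁶ × 3.242×10⁵ = 0.719 J.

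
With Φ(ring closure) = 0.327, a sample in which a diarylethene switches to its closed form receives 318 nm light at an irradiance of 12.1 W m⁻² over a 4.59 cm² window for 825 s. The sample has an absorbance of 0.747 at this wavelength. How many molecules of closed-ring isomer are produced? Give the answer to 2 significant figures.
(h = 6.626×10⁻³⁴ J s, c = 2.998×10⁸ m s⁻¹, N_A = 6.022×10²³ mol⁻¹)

2.0×10¹⁸ molecules

Photon energy at 318 nm: hc/λ = (6.626×10⁻³⁴)(2.998×10⁸)/(318×10⁻⁹) = 6.247×10⁻¹⁹ J.
Energy delivered: (12.1 W m⁻²)(4.59×10⁻⁴ m²)(825 s) = 4.582 J.
Photons incident: 4.582 / 6.247×10⁻¹⁹ = 7.335×10¹⁸, i.e. 7.335×10¹⁸/6.022×10²³ = 1.218×10⁻⁵ mol.
Fraction absorbed: 1 − 10^(−0.747) = 0.8209.
Photons absorbed: 0.8209 × 1.218×10⁻⁵ = 9.999×10⁻⁶ mol.
Product: Φ × n_abs = 0.327 × 9.999×10⁻⁶ = 3.270×10⁻⁶ mol.
As a count: 3.270×10⁻⁶ × 6.022×10²³ = 2.0×10¹⁸.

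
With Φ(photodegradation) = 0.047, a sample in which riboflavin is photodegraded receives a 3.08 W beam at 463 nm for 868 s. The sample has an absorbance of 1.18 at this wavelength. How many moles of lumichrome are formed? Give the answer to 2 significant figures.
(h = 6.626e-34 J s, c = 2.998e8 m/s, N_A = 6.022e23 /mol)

Photon energy at 463 nm: hc/λ = (6.626e-34)(2.998e8)/(463e-9) = 4.290e-19 J.
Energy delivered: (3.08 W)(868 s) = 2673 J.
Photons incident: 2673 / 4.290e-19 = 6.231e21, i.e. 6.231e21/6.022e23 = 0.01035 mol.
Fraction absorbed: 1 − 10^(−1.18) = 0.9339.
Photons absorbed: 0.9339 × 0.01035 = 0.009666 mol.
Product: Φ × n_abs = 0.047 × 0.009666 = 4.543e-4 mol.

4.5e-4 mol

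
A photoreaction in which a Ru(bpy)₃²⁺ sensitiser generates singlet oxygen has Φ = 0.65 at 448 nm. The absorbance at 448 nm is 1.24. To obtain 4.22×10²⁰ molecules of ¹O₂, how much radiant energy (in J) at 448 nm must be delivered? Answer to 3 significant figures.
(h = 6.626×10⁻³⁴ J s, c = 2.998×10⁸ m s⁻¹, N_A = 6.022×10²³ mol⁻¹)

305 J

Product: 4.22×10²⁰ / 6.022×10²³ = 7.008×10⁻⁴ mol.
Photons that must be absorbed: 7.008×10⁻⁴ / 0.65 = 0.001078 mol.
Fraction absorbed: 1 − 10^(−1.24) = 0.9425.
Incident photons needed: 0.001078 / 0.9425 = 0.001144 mol.
Photon energy: hc/λ = 4.434×10⁻¹⁹ J; per mole, 2.670×10⁵ J mol⁻¹.
Energy required: 0.001144 × 2.670×10⁵ = 305 J.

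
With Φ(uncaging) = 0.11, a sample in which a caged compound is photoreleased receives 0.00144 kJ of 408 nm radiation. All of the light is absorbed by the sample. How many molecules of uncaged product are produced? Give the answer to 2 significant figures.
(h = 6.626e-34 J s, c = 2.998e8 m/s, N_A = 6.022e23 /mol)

Photon energy at 408 nm: hc/λ = (6.626e-34)(2.998e8)/(408e-9) = 4.869e-19 J.
Incident energy: 0.00144 kJ = 1.44 J.
Photons incident: 1.44 / 4.869e-19 = 2.957e18, i.e. 2.957e18/6.022e23 = 4.910e-6 mol.
Product: Φ × n_abs = 0.11 × 4.910e-6 = 5.401e-7 mol.
As a count: 5.401e-7 × 6.022e23 = 3.3e17.

3.3e17 molecules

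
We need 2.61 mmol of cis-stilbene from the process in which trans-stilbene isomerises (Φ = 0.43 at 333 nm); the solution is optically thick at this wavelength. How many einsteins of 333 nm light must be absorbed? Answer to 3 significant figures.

Product: 2.61 mmol = 0.00261 mol.
Photons that must be absorbed: 0.00261 / 0.43 = 0.006070 mol.

0.00607 einstein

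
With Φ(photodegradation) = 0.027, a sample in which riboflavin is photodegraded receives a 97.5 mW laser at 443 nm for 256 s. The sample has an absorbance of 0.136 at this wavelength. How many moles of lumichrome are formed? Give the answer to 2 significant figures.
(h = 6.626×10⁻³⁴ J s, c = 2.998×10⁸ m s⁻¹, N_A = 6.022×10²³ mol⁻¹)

6.7×10⁻⁷ mol

Photon energy at 443 nm: hc/λ = (6.626×10⁻³⁴)(2.998×10⁸)/(443×10⁻⁹) = 4.484×10⁻¹⁹ J.
Energy delivered: (97.5 mW)(256 s) = 24.96 J.
Photons incident: 24.96 / 4.484×10⁻¹⁹ = 5.566×10¹⁹, i.e. 5.566×10¹⁹/6.022×10²³ = 9.243×10⁻⁵ mol.
Fraction absorbed: 1 − 10^(−0.136) = 0.2689.
Photons absorbed: 0.2689 × 9.243×10⁻⁵ = 2.485×10⁻⁵ mol.
Product: Φ × n_abs = 0.027 × 2.485×10⁻⁵ = 6.710×10⁻⁷ mol.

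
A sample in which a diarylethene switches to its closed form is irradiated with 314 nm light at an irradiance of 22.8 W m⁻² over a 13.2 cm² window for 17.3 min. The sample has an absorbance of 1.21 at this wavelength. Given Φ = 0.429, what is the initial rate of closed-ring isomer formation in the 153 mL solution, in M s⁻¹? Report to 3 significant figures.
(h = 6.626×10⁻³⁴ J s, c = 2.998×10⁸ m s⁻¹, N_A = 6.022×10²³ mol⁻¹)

Photon energy at 314 nm: hc/λ = (6.626×10⁻³⁴)(2.998×10⁸)/(314×10⁻⁹) = 6.326×10⁻¹⁹ J.
Energy delivered: (22.8 W m⁻²)(13.2×10⁻⁴ m²)(1038 s) = 31.24 J.
Photons incident: 31.24 / 6.326×10⁻¹⁹ = 4.938×10¹⁹, i.e. 4.938×10¹⁹/6.022×10²³ = 8.200×10⁻⁵ mol.
Fraction absorbed: 1 − 10^(−1.21) = 0.9383.
Photons absorbed: 0.9383 × 8.200×10⁻⁵ = 7.694×10⁻⁵ mol.
Product formed: 0.429 × 7.694×10⁻⁵ = 3.301×10⁻⁵ mol.
Rate: 3.301×10⁻⁵ mol / (1038 s × 0.153 L) = 2.08×10⁻⁷ M s⁻¹.

2.08×10⁻⁷ M s⁻¹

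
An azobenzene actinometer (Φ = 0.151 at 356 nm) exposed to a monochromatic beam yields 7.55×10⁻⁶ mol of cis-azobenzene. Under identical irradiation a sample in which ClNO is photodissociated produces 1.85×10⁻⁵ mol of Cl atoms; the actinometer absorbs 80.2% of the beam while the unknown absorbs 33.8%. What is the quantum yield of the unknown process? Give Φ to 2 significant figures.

Photons absorbed by the actinometer: 7.55×10⁻⁶ / 0.151 = 5.000×10⁻⁵ mol.
Incident flux: 5.000×10⁻⁵ / 0.802 = 6.234×10⁻⁵ einstein.
Absorbed by unknown: 0.338 × 6.234×10⁻⁵ = 2.107×10⁻⁵ mol.
Φ(unknown) = 1.85×10⁻⁵ / 2.107×10⁻⁵ = 0.88.

Φ = 0.88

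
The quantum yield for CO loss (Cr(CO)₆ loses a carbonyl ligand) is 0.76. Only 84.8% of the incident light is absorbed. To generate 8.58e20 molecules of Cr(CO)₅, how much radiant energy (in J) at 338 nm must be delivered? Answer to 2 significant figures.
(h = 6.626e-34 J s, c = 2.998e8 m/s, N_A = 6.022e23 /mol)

Product: 8.58e20 / 6.022e23 = 0.001425 mol.
Photons that must be absorbed: 0.001425 / 0.76 = 0.001875 mol.
Incident photons needed: 0.001875 / 0.848 = 0.002211 mol.
Photon energy: hc/λ = 5.877e-19 J; per mole, 3.539e5 J mol⁻¹.
Energy required: 0.002211 × 3.539e5 = 780 J.

780 J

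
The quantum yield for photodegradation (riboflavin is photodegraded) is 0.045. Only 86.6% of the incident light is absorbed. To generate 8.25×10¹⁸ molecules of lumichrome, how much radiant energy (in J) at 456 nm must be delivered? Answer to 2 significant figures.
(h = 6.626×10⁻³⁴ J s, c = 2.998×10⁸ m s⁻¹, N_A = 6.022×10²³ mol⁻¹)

92 J

Product: 8.25×10¹⁸ / 6.022×10²³ = 1.370×10⁻⁵ mol.
Photons that must be absorbed: 1.370×10⁻⁵ / 0.045 = 3.044×10⁻⁴ mol.
Incident photons needed: 3.044×10⁻⁴ / 0.866 = 3.515×10⁻⁴ mol.
Photon energy: hc/λ = 4.356×10⁻¹⁹ J; per mole, 2.623×10⁵ J mol⁻¹.
Energy required: 3.515×10⁻⁴ × 2.623×10⁵ = 92 J.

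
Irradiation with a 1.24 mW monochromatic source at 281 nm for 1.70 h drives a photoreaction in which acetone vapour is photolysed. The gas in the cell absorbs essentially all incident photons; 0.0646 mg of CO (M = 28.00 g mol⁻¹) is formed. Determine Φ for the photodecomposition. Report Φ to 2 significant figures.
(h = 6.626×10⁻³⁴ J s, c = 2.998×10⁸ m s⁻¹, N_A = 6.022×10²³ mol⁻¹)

Product: 0.0646 mg / 28.00 g mol⁻¹ = 2.307×10⁻⁶ mol.
Photon energy at 281 nm: hc/λ = (6.626×10⁻³⁴)(2.998×10⁸)/(281×10⁻⁹) = 7.069×10⁻¹⁹ J.
Energy delivered: (1.24 mW)(6120 s) = 7.589 J.
Photons incident: 7.589 / 7.069×10⁻¹⁹ = 1.074×10¹⁹, i.e. 1.074×10¹⁹/6.022×10²³ = 1.783×10⁻⁵ mol.
Φ = 2.307×10⁻⁶ mol / 1.783×10⁻⁵ mol photons = 0.13.

Φ = 0.13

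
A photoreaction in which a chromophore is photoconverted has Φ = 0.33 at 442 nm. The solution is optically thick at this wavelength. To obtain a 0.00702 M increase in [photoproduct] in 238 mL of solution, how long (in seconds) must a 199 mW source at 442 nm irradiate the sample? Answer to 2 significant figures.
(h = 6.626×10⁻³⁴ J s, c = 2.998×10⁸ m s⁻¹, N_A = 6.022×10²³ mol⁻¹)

Product: (0.00702 M)(0.238 L) = 0.001671 mol.
Photons that must be absorbed: 0.001671 / 0.33 = 0.005064 mol.
Photon energy: hc/λ = 4.494×10⁻¹⁹ J; per mole, 2.706×10⁵ J mol⁻¹.
Energy required: 0.005064 × 2.706×10⁵ = 1370 J.
Time: 1370 J / 0.199 W = 6900 s.

t ≈ 6900 s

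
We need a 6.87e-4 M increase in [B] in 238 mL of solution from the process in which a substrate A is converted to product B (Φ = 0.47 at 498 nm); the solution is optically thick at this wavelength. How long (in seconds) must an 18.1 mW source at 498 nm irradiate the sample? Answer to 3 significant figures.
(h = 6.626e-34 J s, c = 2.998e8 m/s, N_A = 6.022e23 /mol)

t ≈ 4620 s

Product: (6.87e-4 M)(0.238 L) = 1.635e-4 mol.
Photons that must be absorbed: 1.635e-4 / 0.47 = 3.479e-4 mol.
Photon energy: hc/λ = 3.989e-19 J; per mole, 2.402e5 J mol⁻¹.
Energy required: 3.479e-4 × 2.402e5 = 83.57 J.
Time: 83.57 J / 0.0181 W = 4620 s.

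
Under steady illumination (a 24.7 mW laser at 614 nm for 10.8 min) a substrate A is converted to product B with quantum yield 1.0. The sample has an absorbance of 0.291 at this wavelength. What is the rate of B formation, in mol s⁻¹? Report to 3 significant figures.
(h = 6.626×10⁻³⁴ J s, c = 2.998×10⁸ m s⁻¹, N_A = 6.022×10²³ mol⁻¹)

6.19×10⁻⁸ mol s⁻¹

Photon energy at 614 nm: hc/λ = (6.626×10⁻³⁴)(2.998×10⁸)/(614×10⁻⁹) = 3.235×10⁻¹⁹ J.
Energy delivered: (24.7 mW)(648 s) = 16.01 J.
Photons incident: 16.01 / 3.235×10⁻¹⁹ = 4.949×10¹⁹, i.e. 4.949×10¹⁹/6.022×10²³ = 8.218×10⁻⁵ mol.
Fraction absorbed: 1 − 10^(−0.291) = 0.4883.
Photons absorbed: 0.4883 × 8.218×10⁻⁵ = 4.013×10⁻⁵ mol.
Product formed: 1.0 × 4.013×10⁻⁵ = 4.013×10⁻⁵ mol.
Rate: 4.013×10⁻⁵ / 648 s = 6.19×10⁻⁸ mol s⁻¹.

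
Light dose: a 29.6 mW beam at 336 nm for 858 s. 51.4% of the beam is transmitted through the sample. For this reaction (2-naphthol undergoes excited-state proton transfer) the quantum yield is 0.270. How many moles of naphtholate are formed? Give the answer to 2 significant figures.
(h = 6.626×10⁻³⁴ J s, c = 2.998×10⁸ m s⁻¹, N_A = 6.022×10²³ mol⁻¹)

9.4×10⁻⁶ mol

Photon energy at 336 nm: hc/λ = (6.626×10⁻³⁴)(2.998×10⁸)/(336×10⁻⁹) = 5.912×10⁻¹⁹ J.
Energy delivered: (29.6 mW)(858 s) = 25.40 J.
Photons incident: 25.40 / 5.912×10⁻¹⁹ = 4.296×10¹⁹, i.e. 4.296×10¹⁹/6.022×10²³ = 7.134×10⁻⁵ mol.
Fraction absorbed: 1 − 51.4/100 = 0.4860.
Photons absorbed: 0.4860 × 7.134×10⁻⁵ = 3.467×10⁻⁵ mol.
Product: Φ × n_abs = 0.270 × 3.467×10⁻⁵ = 9.361×10⁻⁶ mol.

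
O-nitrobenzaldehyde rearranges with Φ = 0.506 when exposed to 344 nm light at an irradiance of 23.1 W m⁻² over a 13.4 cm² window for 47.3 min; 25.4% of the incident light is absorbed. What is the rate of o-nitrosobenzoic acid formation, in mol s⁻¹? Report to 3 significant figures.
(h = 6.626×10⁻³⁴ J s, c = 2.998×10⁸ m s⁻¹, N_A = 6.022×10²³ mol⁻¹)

1.14×10⁻⁸ mol s⁻¹

Photon energy at 344 nm: hc/λ = (6.626×10⁻³⁴)(2.998×10⁸)/(344×10⁻⁹) = 5.775×10⁻¹⁹ J.
Energy delivered: (23.1 W m⁻²)(13.4×10⁻⁴ m²)(2838 s) = 87.85 J.
Photons incident: 87.85 / 5.775×10⁻¹⁹ = 1.521×10²⁰, i.e. 1.521×10²⁰/6.022×10²³ = 2.526×10⁻⁴ mol.
Photons absorbed: 0.254 × 2.526×10⁻⁴ = 6.416×10⁻⁵ mol.
Product formed: 0.506 × 6.416×10⁻⁵ = 3.246×10⁻⁵ mol.
Rate: 3.246×10⁻⁵ / 2838 s = 1.14×10⁻⁸ mol s⁻¹.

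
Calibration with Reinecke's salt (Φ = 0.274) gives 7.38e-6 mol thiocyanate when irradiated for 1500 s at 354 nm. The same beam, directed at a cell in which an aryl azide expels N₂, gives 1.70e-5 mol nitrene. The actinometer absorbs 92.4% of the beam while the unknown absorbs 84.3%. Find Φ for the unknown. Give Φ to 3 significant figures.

Φ = 0.692

Photons absorbed by the actinometer: 7.38e-6 / 0.274 = 2.693e-5 mol.
Incident flux: 2.693e-5 / 0.924 = 2.915e-5 einstein.
Absorbed by unknown: 0.843 × 2.915e-5 = 2.457e-5 mol.
Φ(unknown) = 1.70e-5 / 2.457e-5 = 0.692.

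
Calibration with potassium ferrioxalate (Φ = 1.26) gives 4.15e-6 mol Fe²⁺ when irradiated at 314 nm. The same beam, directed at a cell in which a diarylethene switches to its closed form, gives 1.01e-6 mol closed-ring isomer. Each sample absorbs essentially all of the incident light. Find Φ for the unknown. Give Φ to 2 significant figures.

Φ = 0.31

Photons absorbed by the actinometer: 4.15e-6 / 1.26 = 3.294e-6 mol.
Φ(unknown) = 1.01e-6 / 3.294e-6 = 0.31.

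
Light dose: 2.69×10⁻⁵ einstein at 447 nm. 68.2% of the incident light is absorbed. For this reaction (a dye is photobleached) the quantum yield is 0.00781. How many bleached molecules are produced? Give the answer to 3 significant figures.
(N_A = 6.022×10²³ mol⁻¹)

Photons absorbed: 0.682 × 2.69×10⁻⁵ = 1.835×10⁻⁵ mol.
Product: Φ × n_abs = 0.00781 × 1.835×10⁻⁵ = 1.433×10⁻⁷ mol.
As a count: 1.433×10⁻⁷ × 6.022×10²³ = 8.63×10¹⁶.

8.63×10¹⁶ bleached molecules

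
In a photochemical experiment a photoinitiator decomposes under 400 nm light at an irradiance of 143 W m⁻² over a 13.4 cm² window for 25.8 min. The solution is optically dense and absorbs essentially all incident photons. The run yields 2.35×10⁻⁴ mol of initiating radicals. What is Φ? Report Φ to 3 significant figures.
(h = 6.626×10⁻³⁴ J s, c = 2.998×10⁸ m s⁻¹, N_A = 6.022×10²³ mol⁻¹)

Photon energy at 400 nm: hc/λ = (6.626×10⁻³⁴)(2.998×10⁸)/(400×10⁻⁹) = 4.966×10⁻¹⁹ J.
Energy delivered: (143 W m⁻²)(13.4×10⁻⁴ m²)(1548 s) = 296.6 J.
Photons incident: 296.6 / 4.966×10⁻¹⁹ = 5.973×10²⁰, i.e. 5.973×10²⁰/6.022×10²³ = 9.919×10⁻⁴ mol.
Φ = 2.35×10⁻⁴ mol / 9.919×10⁻⁴ mol photons = 0.237.

Φ = 0.237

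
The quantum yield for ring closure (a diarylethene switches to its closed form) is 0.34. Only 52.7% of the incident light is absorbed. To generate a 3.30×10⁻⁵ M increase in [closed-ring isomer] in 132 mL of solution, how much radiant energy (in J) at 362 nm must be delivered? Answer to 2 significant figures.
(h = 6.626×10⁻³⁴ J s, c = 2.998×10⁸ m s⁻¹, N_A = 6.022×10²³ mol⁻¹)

8.0 J

Product: (3.30×10⁻⁵ M)(0.132 L) = 4.356×10⁻⁶ mol.
Photons that must be absorbed: 4.356×10⁻⁶ / 0.34 = 1.281×10⁻⁵ mol.
Incident photons needed: 1.281×10⁻⁵ / 0.527 = 2.431×10⁻⁵ mol.
Photon energy: hc/λ = 5.487×10⁻¹⁹ J; per mole, 3.304×10⁵ J mol⁻¹.
Energy required: 2.431×10⁻⁵ × 3.304×10⁵ = 8.0 J.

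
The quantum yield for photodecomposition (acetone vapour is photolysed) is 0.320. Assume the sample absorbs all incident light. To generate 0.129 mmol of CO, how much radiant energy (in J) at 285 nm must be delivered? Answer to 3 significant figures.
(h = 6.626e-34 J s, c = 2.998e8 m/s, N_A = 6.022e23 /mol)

169 J

Product: 0.129 mmol = 1.29e-4 mol.
Photons that must be absorbed: 1.29e-4 / 0.320 = 4.031e-4 mol.
Photon energy: hc/λ = 6.970e-19 J; per mole, 4.197e5 J mol⁻¹.
Energy required: 4.031e-4 × 4.197e5 = 169 J.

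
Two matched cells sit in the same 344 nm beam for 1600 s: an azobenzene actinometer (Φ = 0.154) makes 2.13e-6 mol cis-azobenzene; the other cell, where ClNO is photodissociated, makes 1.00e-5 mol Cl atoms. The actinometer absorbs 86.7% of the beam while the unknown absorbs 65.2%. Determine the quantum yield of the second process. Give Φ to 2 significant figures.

Φ = 0.96

Photons absorbed by the actinometer: 2.13e-6 / 0.154 = 1.383e-5 mol.
Incident flux: 1.383e-5 / 0.867 = 1.595e-5 einstein.
Absorbed by unknown: 0.652 × 1.595e-5 = 1.040e-5 mol.
Φ(unknown) = 1.00e-5 / 1.040e-5 = 0.96.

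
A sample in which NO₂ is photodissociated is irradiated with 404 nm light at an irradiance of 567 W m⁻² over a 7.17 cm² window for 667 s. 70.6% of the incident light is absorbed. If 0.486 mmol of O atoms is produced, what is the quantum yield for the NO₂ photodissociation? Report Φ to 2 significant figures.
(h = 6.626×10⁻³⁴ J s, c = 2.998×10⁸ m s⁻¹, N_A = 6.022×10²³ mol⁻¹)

Φ = 0.75

Product: 0.486 mmol = 4.86×10⁻⁴ mol.
Photon energy at 404 nm: hc/λ = (6.626×10⁻³⁴)(2.998×10⁸)/(404×10⁻⁹) = 4.917×10⁻¹⁹ J.
Energy delivered: (567 W m⁻²)(7.17×10⁻⁴ m²)(667 s) = 271.2 J.
Photons incident: 271.2 / 4.917×10⁻¹⁹ = 5.516×10²⁰, i.e. 5.516×10²⁰/6.022×10²³ = 9.160×10⁻⁴ mol.
Photons absorbed: 0.706 × 9.160×10⁻⁴ = 6.467×10⁻⁴ mol.
Φ = 4.86×10⁻⁴ mol / 6.467×10⁻⁴ mol photons = 0.75.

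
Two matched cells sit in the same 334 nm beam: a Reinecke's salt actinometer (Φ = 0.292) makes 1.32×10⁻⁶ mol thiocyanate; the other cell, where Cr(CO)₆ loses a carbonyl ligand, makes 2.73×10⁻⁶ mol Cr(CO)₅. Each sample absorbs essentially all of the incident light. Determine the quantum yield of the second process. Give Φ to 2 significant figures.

Photons absorbed by the actinometer: 1.32×10⁻⁶ / 0.292 = 4.521×10⁻⁶ mol.
Φ(unknown) = 2.73×10⁻⁶ / 4.521×10⁻⁶ = 0.60.

Φ = 0.60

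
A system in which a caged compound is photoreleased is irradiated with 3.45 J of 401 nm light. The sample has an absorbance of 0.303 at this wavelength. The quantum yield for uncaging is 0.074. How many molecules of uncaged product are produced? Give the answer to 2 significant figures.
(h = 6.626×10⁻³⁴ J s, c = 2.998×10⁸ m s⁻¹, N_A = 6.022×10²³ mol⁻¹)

2.6×10¹⁷ molecules

Photon energy at 401 nm: hc/λ = (6.626×10⁻³⁴)(2.998×10⁸)/(401×10⁻⁹) = 4.954×10⁻¹⁹ J.
Photons incident: 3.45 / 4.954×10⁻¹⁹ = 6.964×10¹⁸, i.e. 6.964×10¹⁸/6.022×10²³ = 1.156×10⁻⁵ mol.
Fraction absorbed: 1 − 10^(−0.303) = 0.5023.
Photons absorbed: 0.5023 × 1.156×10⁻⁵ = 5.807×10⁻⁶ mol.
Product: Φ × n_abs = 0.074 × 5.807×10⁻⁶ = 4.297×10⁻⁷ mol.
As a count: 4.297×10⁻⁷ × 6.022×10²³ = 2.6×10¹⁷.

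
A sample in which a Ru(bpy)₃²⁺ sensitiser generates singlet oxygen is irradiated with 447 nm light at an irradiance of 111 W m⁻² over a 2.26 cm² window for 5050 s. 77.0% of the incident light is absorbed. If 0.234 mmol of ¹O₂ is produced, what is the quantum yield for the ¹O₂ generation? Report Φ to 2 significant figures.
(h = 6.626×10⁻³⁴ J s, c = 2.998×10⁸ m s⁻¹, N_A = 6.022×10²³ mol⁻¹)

Φ = 0.64

Product: 0.234 mmol = 2.34×10⁻⁴ mol.
Photon energy at 447 nm: hc/λ = (6.626×10⁻³⁴)(2.998×10⁸)/(447×10⁻⁹) = 4.444×10⁻¹⁹ J.
Energy delivered: (111 W m⁻²)(2.26×10⁻⁴ m²)(5050 s) = 126.7 J.
Photons incident: 126.7 / 4.444×10⁻¹⁹ = 2.851×10²⁰, i.e. 2.851×10²⁰/6.022×10²³ = 4.734×10⁻⁴ mol.
Photons absorbed: 0.770 × 4.734×10⁻⁴ = 3.645×10⁻⁴ mol.
Φ = 2.34×10⁻⁴ mol / 3.645×10⁻⁴ mol photons = 0.64.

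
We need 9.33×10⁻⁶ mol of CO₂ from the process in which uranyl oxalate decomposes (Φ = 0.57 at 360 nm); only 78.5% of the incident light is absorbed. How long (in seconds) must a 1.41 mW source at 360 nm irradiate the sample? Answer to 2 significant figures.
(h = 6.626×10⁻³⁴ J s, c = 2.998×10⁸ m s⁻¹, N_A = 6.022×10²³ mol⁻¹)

t ≈ 4900 s

Photons that must be absorbed: 9.33×10⁻⁶ / 0.57 = 1.637×10⁻⁵ mol.
Incident photons needed: 1.637×10⁻⁵ / 0.785 = 2.085×10⁻⁵ mol.
Photon energy: hc/λ = 5.518×10⁻¹⁹ J; per mole, 3.323×10⁵ J mol⁻¹.
Energy required: 2.085×10⁻⁵ × 3.323×10⁵ = 6.928 J.
Time: 6.928 J / 0.00141 W = 4900 s.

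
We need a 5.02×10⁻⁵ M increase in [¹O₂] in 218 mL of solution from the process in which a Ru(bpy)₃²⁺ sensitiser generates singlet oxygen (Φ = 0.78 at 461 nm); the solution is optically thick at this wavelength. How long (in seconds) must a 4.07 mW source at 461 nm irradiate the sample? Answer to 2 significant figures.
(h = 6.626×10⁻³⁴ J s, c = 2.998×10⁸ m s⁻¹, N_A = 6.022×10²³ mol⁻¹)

t ≈ 890 s

Product: (5.02×10⁻⁵ M)(0.218 L) = 1.094×10⁻⁵ mol.
Photons that must be absorbed: 1.094×10⁻⁵ / 0.78 = 1.403×10⁻⁵ mol.
Photon energy: hc/λ = 4.309×10⁻¹⁹ J; per mole, 2.595×10⁵ J mol⁻¹.
Energy required: 1.403×10⁻⁵ × 2.595×10⁵ = 3.641 J.
Time: 3.641 J / 0.00407 W = 890 s.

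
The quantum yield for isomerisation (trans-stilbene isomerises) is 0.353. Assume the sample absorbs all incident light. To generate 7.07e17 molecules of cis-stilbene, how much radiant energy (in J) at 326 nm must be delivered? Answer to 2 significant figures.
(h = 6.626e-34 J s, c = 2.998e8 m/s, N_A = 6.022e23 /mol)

1.2 J

Product: 7.07e17 / 6.022e23 = 1.174e-6 mol.
Photons that must be absorbed: 1.174e-6 / 0.353 = 3.326e-6 mol.
Photon energy: hc/λ = 6.093e-19 J; per mole, 3.669e5 J mol⁻¹.
Energy required: 3.326e-6 × 3.669e5 = 1.2 J.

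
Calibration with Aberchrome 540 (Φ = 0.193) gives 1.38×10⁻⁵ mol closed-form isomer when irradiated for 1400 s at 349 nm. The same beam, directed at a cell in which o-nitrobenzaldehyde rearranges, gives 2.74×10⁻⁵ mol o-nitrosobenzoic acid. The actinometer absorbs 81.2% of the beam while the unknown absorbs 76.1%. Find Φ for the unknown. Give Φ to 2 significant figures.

Φ = 0.41

Photons absorbed by the actinometer: 1.38×10⁻⁵ / 0.193 = 7.150×10⁻⁵ mol.
Incident flux: 7.150×10⁻⁵ / 0.812 = 8.805×10⁻⁵ einstein.
Absorbed by unknown: 0.761 × 8.805×10⁻⁵ = 6.701×10⁻⁵ mol.
Φ(unknown) = 2.74×10⁻⁵ / 6.701×10⁻⁵ = 0.41.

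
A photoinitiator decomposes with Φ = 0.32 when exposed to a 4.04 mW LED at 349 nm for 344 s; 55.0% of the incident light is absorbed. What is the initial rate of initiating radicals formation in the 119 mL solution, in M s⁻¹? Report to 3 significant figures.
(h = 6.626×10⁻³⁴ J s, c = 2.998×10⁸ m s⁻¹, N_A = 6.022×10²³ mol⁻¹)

1.74×10⁻⁸ M s⁻¹

Photon energy at 349 nm: hc/λ = (6.626×10⁻³⁴)(2.998×10⁸)/(349×10⁻⁹) = 5.692×10⁻¹⁹ J.
Energy delivered: (4.04 mW)(344 s) = 1.390 J.
Photons incident: 1.390 / 5.692×10⁻¹⁹ = 2.442×10¹⁸, i.e. 2.442×10¹⁸/6.022×10²³ = 4.055×10⁻⁶ mol.
Photons absorbed: 0.550 × 4.055×10⁻⁶ = 2.230×10⁻⁶ mol.
Product formed: 0.32 × 2.230×10⁻⁶ = 7.136×10⁻⁷ mol.
Rate: 7.136×10⁻⁷ mol / (344 s × 0.119 L) = 1.74×10⁻⁸ M s⁻¹.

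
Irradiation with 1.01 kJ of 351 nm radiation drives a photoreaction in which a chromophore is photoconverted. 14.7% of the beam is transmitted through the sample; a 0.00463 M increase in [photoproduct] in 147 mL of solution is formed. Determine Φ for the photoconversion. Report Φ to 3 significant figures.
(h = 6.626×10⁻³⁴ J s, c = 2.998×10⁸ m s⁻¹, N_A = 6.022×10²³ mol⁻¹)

Φ = 0.269

Product: (0.00463 M)(0.147 L) = 6.806×10⁻⁴ mol.
Photon energy at 351 nm: hc/λ = (6.626×10⁻³⁴)(2.998×10⁸)/(351×10⁻⁹) = 5.659×10⁻¹⁹ J.
Incident energy: 1.01 kJ = 1010 J.
Photons incident: 1010 / 5.659×10⁻¹⁹ = 1.785×10²¹, i.e. 1.785×10²¹/6.022×10²³ = 0.002964 mol.
Fraction absorbed: 1 − 14.7/100 = 0.8530.
Photons absorbed: 0.8530 × 0.002964 = 0.002528 mol.
Φ = 6.806×10⁻⁴ mol / 0.002528 mol photons = 0.269.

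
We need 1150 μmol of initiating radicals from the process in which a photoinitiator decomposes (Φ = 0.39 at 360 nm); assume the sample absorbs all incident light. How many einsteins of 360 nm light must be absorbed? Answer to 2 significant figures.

0.0029 einstein

Product: 1150 μmol = 0.00115 mol.
Photons that must be absorbed: 0.00115 / 0.39 = 0.002949 mol.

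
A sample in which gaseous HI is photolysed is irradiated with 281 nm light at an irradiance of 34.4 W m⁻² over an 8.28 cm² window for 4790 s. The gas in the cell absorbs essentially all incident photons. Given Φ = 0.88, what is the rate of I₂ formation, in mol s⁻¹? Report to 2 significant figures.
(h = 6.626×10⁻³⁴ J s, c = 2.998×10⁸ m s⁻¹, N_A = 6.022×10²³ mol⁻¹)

5.9×10⁻⁸ mol s⁻¹

Photon energy at 281 nm: hc/λ = (6.626×10⁻³⁴)(2.998×10⁸)/(281×10⁻⁹) = 7.069×10⁻¹⁹ J.
Energy delivered: (34.4 W m⁻²)(8.28×10⁻⁴ m²)(4790 s) = 136.4 J.
Photons incident: 136.4 / 7.069×10⁻¹⁹ = 1.930×10²⁰, i.e. 1.930×10²⁰/6.022×10²³ = 3.205×10⁻⁴ mol.
Product formed: 0.88 × 3.205×10⁻⁴ = 2.820×10⁻⁴ mol.
Rate: 2.820×10⁻⁴ / 4790 s = 5.9×10⁻⁸ mol s⁻¹.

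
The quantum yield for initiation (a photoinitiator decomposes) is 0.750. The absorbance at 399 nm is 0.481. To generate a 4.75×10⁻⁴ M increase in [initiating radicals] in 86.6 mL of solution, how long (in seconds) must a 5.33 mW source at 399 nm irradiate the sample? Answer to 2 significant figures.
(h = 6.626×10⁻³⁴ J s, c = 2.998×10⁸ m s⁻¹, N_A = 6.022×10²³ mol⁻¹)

Product: (4.75×10⁻⁴ M)(0.0866 L) = 4.114×10⁻⁵ mol.
Photons that must be absorbed: 4.114×10⁻⁵ / 0.750 = 5.485×10⁻⁵ mol.
Fraction absorbed: 1 − 10^(−0.481) = 0.6696.
Incident photons needed: 5.485×10⁻⁵ / 0.6696 = 8.191×10⁻⁵ mol.
Photon energy: hc/λ = 4.979×10⁻¹⁹ J; per mole, 2.998×10⁵ J mol⁻¹.
Energy required: 8.191×10⁻⁵ × 2.998×10⁵ = 24.56 J.
Time: 24.56 J / 0.00533 W = 4600 s.

t ≈ 4600 s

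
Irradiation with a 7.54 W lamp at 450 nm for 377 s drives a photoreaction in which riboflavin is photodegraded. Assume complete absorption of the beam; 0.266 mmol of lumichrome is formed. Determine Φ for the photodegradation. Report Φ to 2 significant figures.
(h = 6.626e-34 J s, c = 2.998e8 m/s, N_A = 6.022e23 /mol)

Φ = 0.025

Product: 0.266 mmol = 2.66e-4 mol.
Photon energy at 450 nm: hc/λ = (6.626e-34)(2.998e8)/(450e-9) = 4.414e-19 J.
Energy delivered: (7.54 W)(377 s) = 2843 J.
Photons incident: 2843 / 4.414e-19 = 6.441e21, i.e. 6.441e21/6.022e23 = 0.01070 mol.
Φ = 2.66e-4 mol / 0.01070 mol photons = 0.025.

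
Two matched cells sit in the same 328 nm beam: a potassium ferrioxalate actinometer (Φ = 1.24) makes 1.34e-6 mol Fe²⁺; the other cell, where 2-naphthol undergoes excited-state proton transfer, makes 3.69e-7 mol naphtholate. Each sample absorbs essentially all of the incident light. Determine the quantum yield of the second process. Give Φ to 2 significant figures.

Photons absorbed by the actinometer: 1.34e-6 / 1.24 = 1.081e-6 mol.
Φ(unknown) = 3.69e-7 / 1.081e-6 = 0.34.

Φ = 0.34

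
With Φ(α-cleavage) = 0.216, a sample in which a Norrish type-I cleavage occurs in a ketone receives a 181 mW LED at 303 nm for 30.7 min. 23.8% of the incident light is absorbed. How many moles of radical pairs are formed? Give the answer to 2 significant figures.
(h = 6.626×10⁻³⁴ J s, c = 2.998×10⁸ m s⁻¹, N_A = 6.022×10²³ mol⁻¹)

4.3×10⁻⁵ mol

Photon energy at 303 nm: hc/λ = (6.626×10⁻³⁴)(2.998×10⁸)/(303×10⁻⁹) = 6.556×10⁻¹⁹ J.
Energy delivered: (181 mW)(1842 s) = 333.4 J.
Photons incident: 333.4 / 6.556×10⁻¹⁹ = 5.085×10²⁰, i.e. 5.085×10²⁰/6.022×10²³ = 8.444×10⁻⁴ mol.
Photons absorbed: 0.238 × 8.444×10⁻⁴ = 2.010×10⁻⁴ mol.
Product: Φ × n_abs = 0.216 × 2.010×10⁻⁴ = 4.342×10⁻⁵ mol.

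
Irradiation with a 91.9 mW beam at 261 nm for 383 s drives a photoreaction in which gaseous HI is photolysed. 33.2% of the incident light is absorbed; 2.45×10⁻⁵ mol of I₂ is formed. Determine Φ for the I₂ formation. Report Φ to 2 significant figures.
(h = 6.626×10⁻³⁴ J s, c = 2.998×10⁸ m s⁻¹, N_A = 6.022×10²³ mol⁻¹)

Photon energy at 261 nm: hc/λ = (6.626×10⁻³⁴)(2.998×10⁸)/(261×10⁻⁹) = 7.611×10⁻¹⁹ J.
Energy delivered: (91.9 mW)(383 s) = 35.20 J.
Photons incident: 35.20 / 7.611×10⁻¹⁹ = 4.625×10¹⁹, i.e. 4.625×10¹⁹/6.022×10²³ = 7.680×10⁻⁵ mol.
Photons absorbed: 0.332 × 7.680×10⁻⁵ = 2.550×10⁻⁵ mol.
Φ = 2.45×10⁻⁵ mol / 2.550×10⁻⁵ mol photons = 0.96.

Φ = 0.96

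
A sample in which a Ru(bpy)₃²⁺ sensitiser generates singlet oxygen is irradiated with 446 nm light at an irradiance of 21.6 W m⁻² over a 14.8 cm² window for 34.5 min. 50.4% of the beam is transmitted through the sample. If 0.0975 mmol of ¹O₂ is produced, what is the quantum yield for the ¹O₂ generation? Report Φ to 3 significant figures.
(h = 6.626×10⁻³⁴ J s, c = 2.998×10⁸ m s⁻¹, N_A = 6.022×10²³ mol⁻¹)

Product: 0.0975 mmol = 9.75×10⁻⁵ mol.
Photon energy at 446 nm: hc/λ = (6.626×10⁻³⁴)(2.998×10⁸)/(446×10⁻⁹) = 4.454×10⁻¹⁹ J.
Energy delivered: (21.6 W m⁻²)(14.8×10⁻⁴ m²)(2070 s) = 66.17 J.
Photons incident: 66.17 / 4.454×10⁻¹⁹ = 1.486×10²⁰, i.e. 1.486×10²⁰/6.022×10²³ = 2.468×10⁻⁴ mol.
Fraction absorbed: 1 − 50.4/100 = 0.4960.
Photons absorbed: 0.4960 × 2.468×10⁻⁴ = 1.224×10⁻⁴ mol.
Φ = 9.75×10⁻⁵ mol / 1.224×10⁻⁴ mol photons = 0.797.

Φ = 0.797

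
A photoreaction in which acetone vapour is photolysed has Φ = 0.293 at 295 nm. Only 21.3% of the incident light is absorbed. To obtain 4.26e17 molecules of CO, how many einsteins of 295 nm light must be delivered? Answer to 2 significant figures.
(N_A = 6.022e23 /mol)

Product: 4.26e17 / 6.022e23 = 7.074e-7 mol.
Photons that must be absorbed: 7.074e-7 / 0.293 = 2.414e-6 mol.
Incident photons needed: 2.414e-6 / 0.213 = 1.133e-5 mol.

1.1e-5 einstein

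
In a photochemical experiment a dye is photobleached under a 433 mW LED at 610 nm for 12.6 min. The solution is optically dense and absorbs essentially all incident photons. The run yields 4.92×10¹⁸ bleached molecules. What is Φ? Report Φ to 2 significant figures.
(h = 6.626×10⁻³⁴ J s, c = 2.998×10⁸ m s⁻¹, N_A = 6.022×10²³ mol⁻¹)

Φ = 0.0049

Product: 4.92×10¹⁸ / 6.022×10²³ = 8.170×10⁻⁶ mol.
Photon energy at 610 nm: hc/λ = (6.626×10⁻³⁴)(2.998×10⁸)/(610×10⁻⁹) = 3.257×10⁻¹⁹ J.
Energy delivered: (433 mW)(756 s) = 327.3 J.
Photons incident: 327.3 / 3.257×10⁻¹⁹ = 1.005×10²¹, i.e. 1.005×10²¹/6.022×10²³ = 0.001669 mol.
Φ = 8.170×10⁻⁶ mol / 0.001669 mol photons = 0.0049.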